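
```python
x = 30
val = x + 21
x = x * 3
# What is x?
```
Trace:
  x=30
  x=30, val=51
  x=90, val=51

Final answer: 90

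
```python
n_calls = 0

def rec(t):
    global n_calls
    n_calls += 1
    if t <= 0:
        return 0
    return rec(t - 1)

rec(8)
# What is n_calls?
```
Call trace:
rec(t=8)
  rec(t=7)
    rec(t=6)
      rec(t=5)
        rec(t=4)
          rec(t=3)
            rec(t=2)
              rec(t=1)
                rec(t=0)
                -> return 0
              -> return 0
            -> return 0
          -> return 0
        -> return 0
      -> return 0
    -> return 0
  -> return 0
-> return 0

n_calls is incremented once per call. rec is entered once for each t = 8, 7, 6, 5, 4, 3, 2, 1, 0 (the t <= 0 call returns without recursing), i.e. 8 + 1 calls.
n_calls = 9

Final answer: 9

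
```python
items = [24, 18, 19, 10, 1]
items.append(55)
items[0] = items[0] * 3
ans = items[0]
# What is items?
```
Trace:
  items=[24, 18, 19, 10, 1]
  items=[24, 18, 19, 10, 1, 55]
  items=[72, 18, 19, 10, 1, 55]
  items=[72, 18, 19, 10, 1, 55], ans=72

Final answer: [72, 18, 19, 10, 1, 55]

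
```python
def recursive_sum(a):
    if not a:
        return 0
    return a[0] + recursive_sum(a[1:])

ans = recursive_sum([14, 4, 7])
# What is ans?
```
Call trace:
recursive_sum(a=[14, 4, 7])
  recursive_sum(a=[4, 7])
    recursive_sum(a=[7])
      recursive_sum(a=[])
      -> return 0
    -> return 7
  -> return 11
-> return 25

Final answer: 25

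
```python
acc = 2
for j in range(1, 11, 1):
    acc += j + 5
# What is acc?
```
Trace:
  acc=2
  acc=8, j=1
  acc=15, j=2
  acc=23, j=3
  acc=32, j=4
  acc=42, j=5
  acc=53, j=6
  acc=65, j=7
  acc=78, j=8
  acc=92, j=9
  acc=107, j=10

Final answer: 107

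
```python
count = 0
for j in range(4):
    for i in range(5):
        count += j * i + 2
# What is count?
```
Trace:
  count=0
  count=2, j=0, i=0
  count=4, j=0, i=1
  count=6, j=0, i=2
  count=8, j=0, i=3
  count=10, j=0, i=4
  count=12, j=1, i=0
  count=15, j=1, i=1
  count=19, j=1, i=2
  count=24, j=1, i=3
  count=30, j=1, i=4
  count=32, j=2, i=0
  count=36, j=2, i=1
  count=42, j=2, i=2
  count=50, j=2, i=3
  count=60, j=2, i=4
  count=62, j=3, i=0
  count=67, j=3, i=1
  count=75, j=3, i=2
  count=86, j=3, i=3
  count=100, j=3, i=4

Final answer: 100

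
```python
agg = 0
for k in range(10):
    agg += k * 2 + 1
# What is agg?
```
Trace:
  agg=0
  agg=1, k=0
  agg=4, k=1
  agg=9, k=2
  agg=16, k=3
  agg=25, k=4
  agg=36, k=5
  agg=49, k=6
  agg=64, k=7
  agg=81, k=8
  agg=100, k=9

Final answer: 100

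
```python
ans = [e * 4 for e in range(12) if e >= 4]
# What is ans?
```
Trace:
  e=0
  e=1
  e=2
  e=3
  e=4
  e=5
  e=6
  e=7
  e=8
  e=9
  e=10
  e=11
  ans=[16, 20, 24, 28, 32, 36, 40, 44]

Final answer: [16, 20, 24, 28, 32, 36, 40, 44]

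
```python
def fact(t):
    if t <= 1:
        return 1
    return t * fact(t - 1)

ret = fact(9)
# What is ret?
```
Call trace:
fact(t=9)
  fact(t=8)
    fact(t=7)
      fact(t=6)
        fact(t=5)
          fact(t=4)
            fact(t=3)
              fact(t=2)
                fact(t=1)
                -> return 1
              -> return 2
            -> return 6
          -> return 24
        -> return 120
      -> return 720
    -> return 5040
  -> return 40320
-> return 362880

Final answer: 362880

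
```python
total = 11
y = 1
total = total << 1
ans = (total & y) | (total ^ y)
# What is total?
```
Trace:
  total=11
  total=11, y=1
  total=22, y=1
  total=22, y=1, ans=23

Final answer: 22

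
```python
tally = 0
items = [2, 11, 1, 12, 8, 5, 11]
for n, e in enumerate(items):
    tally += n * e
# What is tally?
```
Trace:
  tally=0
  tally=0, n=0, e=2
  tally=11, n=1, e=11
  tally=13, n=2, e=1
  tally=49, n=3, e=12
  tally=81, n=4, e=8
  tally=106, n=5, e=5
  tally=172, n=6, e=11

Final answer: 172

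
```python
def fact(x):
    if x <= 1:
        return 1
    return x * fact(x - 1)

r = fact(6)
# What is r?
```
Call trace:
fact(x=6)
  fact(x=5)
    fact(x=4)
      fact(x=3)
        fact(x=2)
          fact(x=1)
          -> return 1
        -> return 2
      -> return 6
    -> return 24
  -> return 120
-> return 720

Final answer: 720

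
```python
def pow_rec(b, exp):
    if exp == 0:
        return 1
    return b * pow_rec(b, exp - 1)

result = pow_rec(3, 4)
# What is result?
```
Call trace:
pow_rec(b=3, exp=4)
  pow_rec(b=3, exp=3)
    pow_rec(b=3, exp=2)
      pow_rec(b=3, exp=1)
        pow_rec(b=3, exp=0)
        -> return 1
      -> return 3
    -> return 9
  -> return 27
-> return 81

Final answer: 81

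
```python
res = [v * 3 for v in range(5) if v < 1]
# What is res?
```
Trace:
  v=0
  v=1
  v=2
  v=3
  v=4
  res=[0]

Final answer: [0]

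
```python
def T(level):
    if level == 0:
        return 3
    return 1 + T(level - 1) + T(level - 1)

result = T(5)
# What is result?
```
Call trace (a repeated sub-call is expanded the first time; later identical calls just restate its return value):
T(level=5)
  T(level=4)
    T(level=3)
      T(level=2)
        T(level=1)
          T(level=0)
          -> return 3
          T(level=0)
          -> return 3
        -> return 7
        T(level=1) -> return 7  (same call as traced above)
      -> return 15
      T(level=2) -> return 15  (same call as traced above)
    -> return 31
    T(level=3) -> return 31  (same call as traced above)
  -> return 63
  T(level=4) -> return 63  (same call as traced above)
-> return 127

Final answer: 127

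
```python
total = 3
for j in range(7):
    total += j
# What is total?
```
Trace:
  total=3
  total=3, j=0
  total=4, j=1
  total=6, j=2
  total=9, j=3
  total=13, j=4
  total=18, j=5
  total=24, j=6

Final answer: 24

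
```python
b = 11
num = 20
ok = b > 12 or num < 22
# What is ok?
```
Trace:
  b=11
  b=11, num=20
  b=11, num=20, ok=True

Final answer: True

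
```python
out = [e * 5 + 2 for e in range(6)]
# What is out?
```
Trace:
  e=0
  e=1
  e=2
  e=3
  e=4
  e=5
  out=[2, 7, 12, 17, 22, 27]

Final answer: [2, 7, 12, 17, 22, 27]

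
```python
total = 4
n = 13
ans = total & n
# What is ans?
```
Trace:
  total=4
  total=4, n=13
  total=4, n=13, ans=4

Final answer: 4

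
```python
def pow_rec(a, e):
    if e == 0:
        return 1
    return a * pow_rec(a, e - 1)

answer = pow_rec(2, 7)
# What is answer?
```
Call trace:
pow_rec(a=2, e=7)
  pow_rec(a=2, e=6)
    pow_rec(a=2, e=5)
      pow_rec(a=2, e=4)
        pow_rec(a=2, e=3)
          pow_rec(a=2, e=2)
            pow_rec(a=2, e=1)
              pow_rec(a=2, e=0)
              -> return 1
            -> return 2
          -> return 4
        -> return 8
      -> return 16
    -> return 32
  -> return 64
-> return 128

Final answer: 128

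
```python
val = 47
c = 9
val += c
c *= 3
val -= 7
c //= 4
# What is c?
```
Trace:
  val=47
  val=47, c=9
  val=56, c=9
  val=56, c=27
  val=49, c=27
  val=49, c=6

Final answer: 6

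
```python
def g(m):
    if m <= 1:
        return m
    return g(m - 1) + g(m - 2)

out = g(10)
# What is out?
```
Call trace (a repeated sub-call is expanded the first time; later identical calls just restate its return value):
g(m=10)
  g(m=9)
    g(m=8)
      g(m=7)
        g(m=6)
          g(m=5)
            g(m=4)
              g(m=3)
                g(m=2)
                  g(m=1)
                  -> return 1
                  g(m=0)
                  -> return 0
                -> return 1
                g(m=1)
                -> return 1
              -> return 2
              g(m=2) -> return 1  (same call as traced above)
            -> return 3
            g(m=3) -> return 2  (same call as traced above)
          -> return 5
          g(m=4) -> return 3  (same call as traced above)
        -> return 8
        g(m=5) -> return 5  (same call as traced above)
      -> return 13
      g(m=6) -> return 8  (same call as traced above)
    -> return 21
    g(m=7) -> return 13  (same call as traced above)
  -> return 34
  g(m=8) -> return 21  (same call as traced above)
-> return 55

Final answer: 55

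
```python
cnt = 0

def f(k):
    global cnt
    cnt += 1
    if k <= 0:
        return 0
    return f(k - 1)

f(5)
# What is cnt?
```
Call trace:
f(k=5)
  f(k=4)
    f(k=3)
      f(k=2)
        f(k=1)
          f(k=0)
          -> return 0
        -> return 0
      -> return 0
    -> return 0
  -> return 0
-> return 0

cnt is incremented once per call. f is entered once for each k = 5, 4, 3, 2, 1, 0 (the k <= 0 call returns without recursing), i.e. 5 + 1 calls.
cnt = 6

Final answer: 6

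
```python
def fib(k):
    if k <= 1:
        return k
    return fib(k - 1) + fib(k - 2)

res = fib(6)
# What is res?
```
Call trace (a repeated sub-call is expanded the first time; later identical calls just restate its return value):
fib(k=6)
  fib(k=5)
    fib(k=4)
      fib(k=3)
        fib(k=2)
          fib(k=1)
          -> return 1
          fib(k=0)
          -> return 0
        -> return 1
        fib(k=1)
        -> return 1
      -> return 2
      fib(k=2) -> return 1  (same call as traced above)
    -> return 3
    fib(k=3) -> return 2  (same call as traced above)
  -> return 5
  fib(k=4) -> return 3  (same call as traced above)
-> return 8

Final answer: 8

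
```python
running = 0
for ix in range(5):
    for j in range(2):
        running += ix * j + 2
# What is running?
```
Trace:
  running=0
  running=2, ix=0, j=0
  running=4, ix=0, j=1
  running=6, ix=1, j=0
  running=9, ix=1, j=1
  running=11, ix=2, j=0
  running=15, ix=2, j=1
  running=17, ix=3, j=0
  running=22, ix=3, j=1
  running=24, ix=4, j=0
  running=30, ix=4, j=1

Final answer: 30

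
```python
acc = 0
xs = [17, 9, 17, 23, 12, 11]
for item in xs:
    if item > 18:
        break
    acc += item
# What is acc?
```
Trace:
  acc=0
  acc=17, item=17
  acc=26, item=9
  acc=43, item=17
  acc=43, item=23

Final answer: 43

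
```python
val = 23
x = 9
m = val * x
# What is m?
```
Trace:
  val=23
  val=23, x=9
  val=23, x=9, m=207

Final answer: 207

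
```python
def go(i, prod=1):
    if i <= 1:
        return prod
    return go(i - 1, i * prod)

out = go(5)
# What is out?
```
Call trace:
go(i=5, prod=1)
  go(i=4, prod=5)
    go(i=3, prod=20)
      go(i=2, prod=60)
        go(i=1, prod=120)
        -> return 120
      -> return 120
    -> return 120
  -> return 120
-> return 120

Final answer: 120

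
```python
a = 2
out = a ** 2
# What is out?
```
Trace:
  a=2
  a=2, out=4

Final answer: 4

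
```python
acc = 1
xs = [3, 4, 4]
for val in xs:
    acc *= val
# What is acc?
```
Trace:
  acc=1
  acc=3, val=3
  acc=12, val=4
  acc=48, val=4

Final answer: 48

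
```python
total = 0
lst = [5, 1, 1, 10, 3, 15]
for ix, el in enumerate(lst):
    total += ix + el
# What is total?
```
Trace:
  total=0
  total=5, ix=0, el=5
  total=7, ix=1, el=1
  total=10, ix=2, el=1
  total=23, ix=3, el=10
  total=30, ix=4, el=3
  total=50, ix=5, el=15

Final answer: 50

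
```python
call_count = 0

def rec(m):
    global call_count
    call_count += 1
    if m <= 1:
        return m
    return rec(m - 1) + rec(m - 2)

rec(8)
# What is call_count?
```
Call trace (a repeated sub-call is expanded the first time; later identical calls just restate its return value):
rec(m=8)
  rec(m=7)
    rec(m=6)
      rec(m=5)
        rec(m=4)
          rec(m=3)
            rec(m=2)
              rec(m=1)
              -> return 1
              rec(m=0)
              -> return 0
            -> return 1
            rec(m=1)
            -> return 1
          -> return 2
          rec(m=2) -> return 1  (same call as traced above)
        -> return 3
        rec(m=3) -> return 2  (same call as traced above)
      -> return 5
      rec(m=4) -> return 3  (same call as traced above)
    -> return 8
    rec(m=5) -> return 5  (same call as traced above)
  -> return 13
  rec(m=6) -> return 8  (same call as traced above)
-> return 21

call_count is incremented once per call, so count the calls in each subtree. Let C(m) = number of calls made by rec(m).
C(0) = C(1) = 1 (base case, no recursion); C(m) = 1 + C(m - 1) + C(m - 2) otherwise.
C(2) = 1 + C(1) + C(0) = 1 + 1 + 1 = 3
C(3) = 1 + C(2) + C(1) = 1 + 3 + 1 = 5
C(4) = 1 + C(3) + C(2) = 1 + 5 + 3 = 9
C(5) = 1 + C(4) + C(3) = 1 + 9 + 5 = 15
C(6) = 1 + C(5) + C(4) = 1 + 15 + 9 = 25
C(7) = 1 + C(6) + C(5) = 1 + 25 + 15 = 41
C(8) = 1 + C(7) + C(6) = 1 + 41 + 25 = 67
call_count = C(8) = 67

Final answer: 67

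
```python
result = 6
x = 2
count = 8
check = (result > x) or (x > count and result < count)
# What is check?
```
Trace:
  result=6
  result=6, x=2
  result=6, x=2, count=8
  result=6, x=2, count=8, check=True

Final answer: True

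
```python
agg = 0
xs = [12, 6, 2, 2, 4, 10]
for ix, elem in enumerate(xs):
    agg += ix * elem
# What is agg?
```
Trace:
  agg=0
  agg=0, ix=0, elem=12
  agg=6, ix=1, elem=6
  agg=10, ix=2, elem=2
  agg=16, ix=3, elem=2
  agg=32, ix=4, elem=4
  agg=82, ix=5, elem=10

Final answer: 82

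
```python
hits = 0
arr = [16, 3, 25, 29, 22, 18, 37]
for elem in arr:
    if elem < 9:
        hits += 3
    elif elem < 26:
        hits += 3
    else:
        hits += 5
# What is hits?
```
Trace:
  hits=0
  hits=3, elem=16
  hits=6, elem=3
  hits=9, elem=25
  hits=14, elem=29
  hits=17, elem=22
  hits=20, elem=18
  hits=25, elem=37

Final answer: 25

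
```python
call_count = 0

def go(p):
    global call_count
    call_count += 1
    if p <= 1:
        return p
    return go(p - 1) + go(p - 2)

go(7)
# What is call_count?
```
Call trace (a repeated sub-call is expanded the first time; later identical calls just restate its return value):
go(p=7)
  go(p=6)
    go(p=5)
      go(p=4)
        go(p=3)
          go(p=2)
            go(p=1)
            -> return 1
            go(p=0)
            -> return 0
          -> return 1
          go(p=1)
          -> return 1
        -> return 2
        go(p=2) -> return 1  (same call as traced above)
      -> return 3
      go(p=3) -> return 2  (same call as traced above)
    -> return 5
    go(p=4) -> return 3  (same call as traced above)
  -> return 8
  go(p=5) -> return 5  (same call as traced above)
-> return 13

call_count is incremented once per call, so count the calls in each subtree. Let C(p) = number of calls made by go(p).
C(0) = C(1) = 1 (base case, no recursion); C(p) = 1 + C(p - 1) + C(p - 2) otherwise.
C(2) = 1 + C(1) + C(0) = 1 + 1 + 1 = 3
C(3) = 1 + C(2) + C(1) = 1 + 3 + 1 = 5
C(4) = 1 + C(3) + C(2) = 1 + 5 + 3 = 9
C(5) = 1 + C(4) + C(3) = 1 + 9 + 5 = 15
C(6) = 1 + C(5) + C(4) = 1 + 15 + 9 = 25
C(7) = 1 + C(6) + C(5) = 1 + 25 + 15 = 41
call_count = C(7) = 41

Final answer: 41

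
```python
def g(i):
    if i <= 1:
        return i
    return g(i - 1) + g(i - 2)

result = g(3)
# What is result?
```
Call trace:
g(i=3)
  g(i=2)
    g(i=1)
    -> return 1
    g(i=0)
    -> return 0
  -> return 1
  g(i=1)
  -> return 1
-> return 2

Final answer: 2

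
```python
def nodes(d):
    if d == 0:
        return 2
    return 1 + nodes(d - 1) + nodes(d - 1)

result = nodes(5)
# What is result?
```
Call trace (a repeated sub-call is expanded the first time; later identical calls just restate its return value):
nodes(d=5)
  nodes(d=4)
    nodes(d=3)
      nodes(d=2)
        nodes(d=1)
          nodes(d=0)
          -> return 2
          nodes(d=0)
          -> return 2
        -> return 5
        nodes(d=1) -> return 5  (same call as traced above)
      -> return 11
      nodes(d=2) -> return 11  (same call as traced above)
    -> return 23
    nodes(d=3) -> return 23  (same call as traced above)
  -> return 47
  nodes(d=4) -> return 47  (same call as traced above)
-> return 95

Final answer: 95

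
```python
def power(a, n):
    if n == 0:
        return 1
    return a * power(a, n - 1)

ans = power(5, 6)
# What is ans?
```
Call trace:
power(a=5, n=6)
  power(a=5, n=5)
    power(a=5, n=4)
      power(a=5, n=3)
        power(a=5, n=2)
          power(a=5, n=1)
            power(a=5, n=0)
            -> return 1
          -> return 5
        -> return 25
      -> return 125
    -> return 625
  -> return 3125
-> return 15625

Final answer: 15625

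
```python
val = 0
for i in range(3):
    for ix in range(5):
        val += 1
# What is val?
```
Trace:
  val=0
  val=1, i=0, ix=0
  val=2, i=0, ix=1
  val=3, i=0, ix=2
  val=4, i=0, ix=3
  val=5, i=0, ix=4
  val=6, i=1, ix=0
  val=7, i=1, ix=1
  val=8, i=1, ix=2
  val=9, i=1, ix=3
  val=10, i=1, ix=4
  val=11, i=2, ix=0
  val=12, i=2, ix=1
  val=13, i=2, ix=2
  val=14, i=2, ix=3
  val=15, i=2, ix=4

Final answer: 15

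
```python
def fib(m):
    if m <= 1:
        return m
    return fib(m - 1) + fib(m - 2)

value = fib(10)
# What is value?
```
Call trace (a repeated sub-call is expanded the first time; later identical calls just restate its return value):
fib(m=10)
  fib(m=9)
    fib(m=8)
      fib(m=7)
        fib(m=6)
          fib(m=5)
            fib(m=4)
              fib(m=3)
                fib(m=2)
                  fib(m=1)
                  -> return 1
                  fib(m=0)
                  -> return 0
                -> return 1
                fib(m=1)
                -> return 1
              -> return 2
              fib(m=2) -> return 1  (same call as traced above)
            -> return 3
            fib(m=3) -> return 2  (same call as traced above)
          -> return 5
          fib(m=4) -> return 3  (same call as traced above)
        -> return 8
        fib(m=5) -> return 5  (same call as traced above)
      -> return 13
      fib(m=6) -> return 8  (same call as traced above)
    -> return 21
    fib(m=7) -> return 13  (same call as traced above)
  -> return 34
  fib(m=8) -> return 21  (same call as traced above)
-> return 55

Final answer: 55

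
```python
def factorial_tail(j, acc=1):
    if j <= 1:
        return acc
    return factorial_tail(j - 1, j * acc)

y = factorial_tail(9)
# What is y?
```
Call trace:
factorial_tail(j=9, acc=1)
  factorial_tail(j=8, acc=9)
    factorial_tail(j=7, acc=72)
      factorial_tail(j=6, acc=504)
        factorial_tail(j=5, acc=3024)
          factorial_tail(j=4, acc=15120)
            factorial_tail(j=3, acc=60480)
              factorial_tail(j=2, acc=181440)
                factorial_tail(j=1, acc=362880)
                -> return 362880
              -> return 362880
            -> return 362880
          -> return 362880
        -> return 362880
      -> return 362880
    -> return 362880
  -> return 362880
-> return 362880

Final answer: 362880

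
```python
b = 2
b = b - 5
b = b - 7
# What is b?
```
Trace:
  b=2
  b=-3
  b=-10

Final answer: -10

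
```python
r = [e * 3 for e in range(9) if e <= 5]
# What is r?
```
Trace:
  e=0
  e=1
  e=2
  e=3
  e=4
  e=5
  e=6
  e=7
  e=8
  r=[0, 3, 6, 9, 12, 15]

Final answer: [0, 3, 6, 9, 12, 15]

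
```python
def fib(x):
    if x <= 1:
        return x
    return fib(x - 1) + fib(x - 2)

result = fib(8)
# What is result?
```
Call trace (a repeated sub-call is expanded the first time; later identical calls just restate its return value):
fib(x=8)
  fib(x=7)
    fib(x=6)
      fib(x=5)
        fib(x=4)
          fib(x=3)
            fib(x=2)
              fib(x=1)
              -> return 1
              fib(x=0)
              -> return 0
            -> return 1
            fib(x=1)
            -> return 1
          -> return 2
          fib(x=2) -> return 1  (same call as traced above)
        -> return 3
        fib(x=3) -> return 2  (same call as traced above)
      -> return 5
      fib(x=4) -> return 3  (same call as traced above)
    -> return 8
    fib(x=5) -> return 5  (same call as traced above)
  -> return 13
  fib(x=6) -> return 8  (same call as traced above)
-> return 21

Final answer: 21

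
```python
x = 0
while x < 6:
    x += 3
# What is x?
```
Trace:
  x=0
  x=3
  x=6

Final answer: 6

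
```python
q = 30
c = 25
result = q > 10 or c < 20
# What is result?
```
Trace:
  q=30
  q=30, c=25
  q=30, c=25, result=True

Final answer: True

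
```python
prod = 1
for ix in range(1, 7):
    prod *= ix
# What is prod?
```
Trace:
  prod=1
  prod=1, ix=1
  prod=2, ix=2
  prod=6, ix=3
  prod=24, ix=4
  prod=120, ix=5
  prod=720, ix=6

Final answer: 720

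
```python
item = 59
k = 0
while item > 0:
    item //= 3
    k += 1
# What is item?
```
Trace:
  item=59
  item=59, k=0
  item=19, k=1
  item=6, k=2
  item=2, k=3
  item=0, k=4

Final answer: 0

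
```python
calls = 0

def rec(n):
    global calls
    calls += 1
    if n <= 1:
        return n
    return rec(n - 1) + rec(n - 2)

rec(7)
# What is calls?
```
Call trace (a repeated sub-call is expanded the first time; later identical calls just restate its return value):
rec(n=7)
  rec(n=6)
    rec(n=5)
      rec(n=4)
        rec(n=3)
          rec(n=2)
            rec(n=1)
            -> return 1
            rec(n=0)
            -> return 0
          -> return 1
          rec(n=1)
          -> return 1
        -> return 2
        rec(n=2) -> return 1  (same call as traced above)
      -> return 3
      rec(n=3) -> return 2  (same call as traced above)
    -> return 5
    rec(n=4) -> return 3  (same call as traced above)
  -> return 8
  rec(n=5) -> return 5  (same call as traced above)
-> return 13

calls is incremented once per call, so count the calls in each subtree. Let C(n) = number of calls made by rec(n).
C(0) = C(1) = 1 (base case, no recursion); C(n) = 1 + C(n - 1) + C(n - 2) otherwise.
C(2) = 1 + C(1) + C(0) = 1 + 1 + 1 = 3
C(3) = 1 + C(2) + C(1) = 1 + 3 + 1 = 5
C(4) = 1 + C(3) + C(2) = 1 + 5 + 3 = 9
C(5) = 1 + C(4) + C(3) = 1 + 9 + 5 = 15
C(6) = 1 + C(5) + C(4) = 1 + 15 + 9 = 25
C(7) = 1 + C(6) + C(5) = 1 + 25 + 15 = 41
calls = C(7) = 41

Final answer: 41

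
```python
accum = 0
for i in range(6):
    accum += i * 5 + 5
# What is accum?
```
Trace:
  accum=0
  accum=5, i=0
  accum=15, i=1
  accum=30, i=2
  accum=50, i=3
  accum=75, i=4
  accum=105, i=5

Final answer: 105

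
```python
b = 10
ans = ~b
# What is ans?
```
Trace:
  b=10
  b=10, ans=-11

Final answer: -11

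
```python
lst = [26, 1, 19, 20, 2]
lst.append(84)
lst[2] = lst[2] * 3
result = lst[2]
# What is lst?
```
Trace:
  lst=[26, 1, 19, 20, 2]
  lst=[26, 1, 19, 20, 2, 84]
  lst=[26, 1, 57, 20, 2, 84]
  lst=[26, 1, 57, 20, 2, 84], result=57

Final answer: [26, 1, 57, 20, 2, 84]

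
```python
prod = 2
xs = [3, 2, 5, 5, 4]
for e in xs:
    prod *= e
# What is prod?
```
Trace:
  prod=2
  prod=6, e=3
  prod=12, e=2
  prod=60, e=5
  prod=300, e=5
  prod=1200, e=4

Final answer: 1200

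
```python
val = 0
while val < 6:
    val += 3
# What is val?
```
Trace:
  val=0
  val=3
  val=6

Final answer: 6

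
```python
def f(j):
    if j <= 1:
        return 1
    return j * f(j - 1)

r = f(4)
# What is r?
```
Call trace:
f(j=4)
  f(j=3)
    f(j=2)
      f(j=1)
      -> return 1
    -> return 2
  -> return 6
-> return 24

Final answer: 24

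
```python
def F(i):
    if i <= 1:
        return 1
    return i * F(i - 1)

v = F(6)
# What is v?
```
Call trace:
F(i=6)
  F(i=5)
    F(i=4)
      F(i=3)
        F(i=2)
          F(i=1)
          -> return 1
        -> return 2
      -> return 6
    -> return 24
  -> return 120
-> return 720

Final answer: 720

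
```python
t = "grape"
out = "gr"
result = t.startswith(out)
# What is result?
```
Trace:
  t='grape'
  t='grape', out='gr'
  t='grape', out='gr', result=True

Final answer: True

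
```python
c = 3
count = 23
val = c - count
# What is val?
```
Trace:
  c=3
  c=3, count=23
  c=3, count=23, val=-20

Final answer: -20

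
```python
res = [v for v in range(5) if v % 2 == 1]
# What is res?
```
Trace:
  v=0
  v=1
  v=2
  v=3
  v=4
  res=[1, 3]

Final answer: [1, 3]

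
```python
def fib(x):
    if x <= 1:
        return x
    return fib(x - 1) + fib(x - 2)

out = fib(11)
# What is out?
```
Call trace (a repeated sub-call is expanded the first time; later identical calls just restate its return value):
fib(x=11)
  fib(x=10)
    fib(x=9)
      fib(x=8)
        fib(x=7)
          fib(x=6)
            fib(x=5)
              fib(x=4)
                fib(x=3)
                  fib(x=2)
                    fib(x=1)
                    -> return 1
                    fib(x=0)
                    -> return 0
                  -> return 1
                  fib(x=1)
                  -> return 1
                -> return 2
                fib(x=2) -> return 1  (same call as traced above)
              -> return 3
              fib(x=3) -> return 2  (same call as traced above)
            -> return 5
            fib(x=4) -> return 3  (same call as traced above)
          -> return 8
          fib(x=5) -> return 5  (same call as traced above)
        -> return 13
        fib(x=6) -> return 8  (same call as traced above)
      -> return 21
      fib(x=7) -> return 13  (same call as traced above)
    -> return 34
    fib(x=8) -> return 21  (same call as traced above)
  -> return 55
  fib(x=9) -> return 34  (same call as traced above)
-> return 89

Final answer: 89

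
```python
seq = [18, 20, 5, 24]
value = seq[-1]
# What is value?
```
Trace:
  seq=[18, 20, 5, 24]
  seq=[18, 20, 5, 24], value=24

Final answer: 24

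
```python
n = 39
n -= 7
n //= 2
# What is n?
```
Trace:
  n=39
  n=32
  n=16

Final answer: 16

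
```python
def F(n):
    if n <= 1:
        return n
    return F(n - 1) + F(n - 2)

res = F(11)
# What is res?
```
Call trace (a repeated sub-call is expanded the first time; later identical calls just restate its return value):
F(n=11)
  F(n=10)
    F(n=9)
      F(n=8)
        F(n=7)
          F(n=6)
            F(n=5)
              F(n=4)
                F(n=3)
                  F(n=2)
                    F(n=1)
                    -> return 1
                    F(n=0)
                    -> return 0
                  -> return 1
                  F(n=1)
                  -> return 1
                -> return 2
                F(n=2) -> return 1  (same call as traced above)
              -> return 3
              F(n=3) -> return 2  (same call as traced above)
            -> return 5
            F(n=4) -> return 3  (same call as traced above)
          -> return 8
          F(n=5) -> return 5  (same call as traced above)
        -> return 13
        F(n=6) -> return 8  (same call as traced above)
      -> return 21
      F(n=7) -> return 13  (same call as traced above)
    -> return 34
    F(n=8) -> return 21  (same call as traced above)
  -> return 55
  F(n=9) -> return 34  (same call as traced above)
-> return 89

Final answer: 89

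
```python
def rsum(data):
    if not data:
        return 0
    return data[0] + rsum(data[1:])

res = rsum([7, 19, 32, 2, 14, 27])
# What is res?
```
Call trace:
rsum(data=[7, 19, 32, 2, 14, 27])
  rsum(data=[19, 32, 2, 14, 27])
    rsum(data=[32, 2, 14, 27])
      rsum(data=[2, 14, 27])
        rsum(data=[14, 27])
          rsum(data=[27])
            rsum(data=[])
            -> return 0
          -> return 27
        -> return 41
      -> return 43
    -> return 75
  -> return 94
-> return 101

Final answer: 101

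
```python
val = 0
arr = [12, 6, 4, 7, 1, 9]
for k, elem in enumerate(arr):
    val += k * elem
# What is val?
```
Trace:
  val=0
  val=0, k=0, elem=12
  val=6, k=1, elem=6
  val=14, k=2, elem=4
  val=35, k=3, elem=7
  val=39, k=4, elem=1
  val=84, k=5, elem=9

Final answer: 84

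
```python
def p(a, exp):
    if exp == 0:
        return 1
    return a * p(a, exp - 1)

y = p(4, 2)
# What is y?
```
Call trace:
p(a=4, exp=2)
  p(a=4, exp=1)
    p(a=4, exp=0)
    -> return 1
  -> return 4
-> return 16

Final answer: 16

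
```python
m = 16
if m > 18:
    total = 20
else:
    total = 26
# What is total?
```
Trace:
  m=16
  m=16, total=26

Final answer: 26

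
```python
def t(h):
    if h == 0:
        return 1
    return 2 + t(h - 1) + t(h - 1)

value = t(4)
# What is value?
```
Call trace (a repeated sub-call is expanded the first time; later identical calls just restate its return value):
t(h=4)
  t(h=3)
    t(h=2)
      t(h=1)
        t(h=0)
        -> return 1
        t(h=0)
        -> return 1
      -> return 4
      t(h=1) -> return 4  (same call as traced above)
    -> return 10
    t(h=2) -> return 10  (same call as traced above)
  -> return 22
  t(h=3) -> return 22  (same call as traced above)
-> return 46

Final answer: 46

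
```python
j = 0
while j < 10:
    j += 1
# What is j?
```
Trace:
  j=0
  j=1
  j=2
  j=3
  j=4
  j=5
  j=6
  j=7
  j=8
  j=9
  j=10

Final answer: 10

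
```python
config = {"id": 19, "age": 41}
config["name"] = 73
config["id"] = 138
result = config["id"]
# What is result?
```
Trace:
  config={'id': 19, 'age': 41}
  config={'id': 19, 'age': 41, 'name': 73}
  config={'id': 138, 'age': 41, 'name': 73}
  config={'id': 138, 'age': 41, 'name': 73}, result=138

Final answer: 138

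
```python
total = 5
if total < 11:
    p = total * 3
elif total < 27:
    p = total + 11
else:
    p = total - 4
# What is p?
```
Trace:
  total=5
  total=5, p=15

Final answer: 15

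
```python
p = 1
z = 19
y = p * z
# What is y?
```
Trace:
  p=1
  p=1, z=19
  p=1, z=19, y=19

Final answer: 19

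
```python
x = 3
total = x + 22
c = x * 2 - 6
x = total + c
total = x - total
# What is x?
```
Trace:
  x=3
  x=3, total=25
  x=3, total=25, c=0
  x=25, total=25, c=0
  x=25, total=0, c=0

Final answer: 25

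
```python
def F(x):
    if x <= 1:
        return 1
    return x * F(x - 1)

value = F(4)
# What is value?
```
Call trace:
F(x=4)
  F(x=3)
    F(x=2)
      F(x=1)
      -> return 1
    -> return 2
  -> return 6
-> return 24

Final answer: 24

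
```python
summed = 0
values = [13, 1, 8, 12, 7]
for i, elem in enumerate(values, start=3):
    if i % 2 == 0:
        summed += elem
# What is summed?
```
Trace:
  summed=0
  summed=0, i=3, elem=13
  summed=1, i=4, elem=1
  summed=1, i=5, elem=8
  summed=13, i=6, elem=12
  summed=13, i=7, elem=7

Final answer: 13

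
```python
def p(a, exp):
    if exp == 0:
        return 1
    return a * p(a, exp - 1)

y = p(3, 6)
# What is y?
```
Call trace:
p(a=3, exp=6)
  p(a=3, exp=5)
    p(a=3, exp=4)
      p(a=3, exp=3)
        p(a=3, exp=2)
          p(a=3, exp=1)
            p(a=3, exp=0)
            -> return 1
          -> return 3
        -> return 9
      -> return 27
    -> return 81
  -> return 243
-> return 729

Final answer: 729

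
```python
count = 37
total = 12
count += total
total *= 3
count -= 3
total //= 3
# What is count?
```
Trace:
  count=37
  count=37, total=12
  count=49, total=12
  count=49, total=36
  count=46, total=36
  count=46, total=12

Final answer: 46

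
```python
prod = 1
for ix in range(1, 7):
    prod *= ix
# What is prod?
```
Trace:
  prod=1
  prod=1, ix=1
  prod=2, ix=2
  prod=6, ix=3
  prod=24, ix=4
  prod=120, ix=5
  prod=720, ix=6

Final answer: 720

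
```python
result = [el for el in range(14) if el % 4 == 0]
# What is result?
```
Trace:
  el=0
  el=1
  el=2
  el=3
  el=4
  el=5
  el=6
  el=7
  el=8
  el=9
  el=10
  el=11
  el=12
  el=13
  result=[0, 4, 8, 12]

Final answer: [0, 4, 8, 12]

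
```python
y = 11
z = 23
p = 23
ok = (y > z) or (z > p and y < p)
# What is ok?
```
Trace:
  y=11
  y=11, z=23
  y=11, z=23, p=23
  y=11, z=23, p=23, ok=False

Final answer: False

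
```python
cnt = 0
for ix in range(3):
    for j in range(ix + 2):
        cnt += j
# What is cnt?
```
Trace:
  cnt=0
  cnt=0, ix=0, j=0
  cnt=1, ix=0, j=1
  cnt=1, ix=1, j=0
  cnt=2, ix=1, j=1
  cnt=4, ix=1, j=2
  cnt=4, ix=2, j=0
  cnt=5, ix=2, j=1
  cnt=7, ix=2, j=2
  cnt=10, ix=2, j=3

Final answer: 10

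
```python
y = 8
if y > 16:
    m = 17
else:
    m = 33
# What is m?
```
Trace:
  y=8
  y=8, m=33

Final answer: 33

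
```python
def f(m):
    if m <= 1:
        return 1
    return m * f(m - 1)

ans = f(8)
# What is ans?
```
Call trace:
f(m=8)
  f(m=7)
    f(m=6)
      f(m=5)
        f(m=4)
          f(m=3)
            f(m=2)
              f(m=1)
              -> return 1
            -> return 2
          -> return 6
        -> return 24
      -> return 120
    -> return 720
  -> return 5040
-> return 40320

Final answer: 40320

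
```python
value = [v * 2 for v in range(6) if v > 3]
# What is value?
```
Trace:
  v=0
  v=1
  v=2
  v=3
  v=4
  v=5
  value=[8, 10]

Final answer: [8, 10]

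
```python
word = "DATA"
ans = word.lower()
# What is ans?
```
Trace:
  word='DATA'
  word='DATA', ans='data'

Final answer: 'data'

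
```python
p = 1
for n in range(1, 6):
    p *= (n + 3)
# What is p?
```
Trace:
  p=1
  p=4, n=1
  p=20, n=2
  p=120, n=3
  p=840, n=4
  p=6720, n=5

Final answer: 6720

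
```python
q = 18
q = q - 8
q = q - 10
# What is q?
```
Trace:
  q=18
  q=10
  q=0

Final answer: 0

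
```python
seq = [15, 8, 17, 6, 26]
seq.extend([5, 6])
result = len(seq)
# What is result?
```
Trace:
  seq=[15, 8, 17, 6, 26]
  seq=[15, 8, 17, 6, 26, 5, 6]
  seq=[15, 8, 17, 6, 26, 5, 6], result=7

Final answer: 7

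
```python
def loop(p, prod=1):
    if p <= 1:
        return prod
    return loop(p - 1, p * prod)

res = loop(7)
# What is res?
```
Call trace:
loop(p=7, prod=1)
  loop(p=6, prod=7)
    loop(p=5, prod=42)
      loop(p=4, prod=210)
        loop(p=3, prod=840)
          loop(p=2, prod=2520)
            loop(p=1, prod=5040)
            -> return 5040
          -> return 5040
        -> return 5040
      -> return 5040
    -> return 5040
  -> return 5040
-> return 5040

Final answer: 5040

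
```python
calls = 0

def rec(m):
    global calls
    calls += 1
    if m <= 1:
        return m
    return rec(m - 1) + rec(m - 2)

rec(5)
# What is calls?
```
Call trace (a repeated sub-call is expanded the first time; later identical calls just restate its return value):
rec(m=5)
  rec(m=4)
    rec(m=3)
      rec(m=2)
        rec(m=1)
        -> return 1
        rec(m=0)
        -> return 0
      -> return 1
      rec(m=1)
      -> return 1
    -> return 2
    rec(m=2) -> return 1  (same call as traced above)
  -> return 3
  rec(m=3) -> return 2  (same call as traced above)
-> return 5

calls is incremented once per call, so count the calls in each subtree. Let C(m) = number of calls made by rec(m).
C(0) = C(1) = 1 (base case, no recursion); C(m) = 1 + C(m - 1) + C(m - 2) otherwise.
C(2) = 1 + C(1) + C(0) = 1 + 1 + 1 = 3
C(3) = 1 + C(2) + C(1) = 1 + 3 + 1 = 5
C(4) = 1 + C(3) + C(2) = 1 + 5 + 3 = 9
C(5) = 1 + C(4) + C(3) = 1 + 9 + 5 = 15
calls = C(5) = 15

Final answer: 15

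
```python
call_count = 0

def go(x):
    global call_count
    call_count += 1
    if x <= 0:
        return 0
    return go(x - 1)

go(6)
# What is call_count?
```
Call trace:
go(x=6)
  go(x=5)
    go(x=4)
      go(x=3)
        go(x=2)
          go(x=1)
            go(x=0)
            -> return 0
          -> return 0
        -> return 0
      -> return 0
    -> return 0
  -> return 0
-> return 0

call_count is incremented once per call. go is entered once for each x = 6, 5, 4, 3, 2, 1, 0 (the x <= 0 call returns without recursing), i.e. 6 + 1 calls.
call_count = 7

Final answer: 7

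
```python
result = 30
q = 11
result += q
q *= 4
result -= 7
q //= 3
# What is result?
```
Trace:
  result=30
  result=30, q=11
  result=41, q=11
  result=41, q=44
  result=34, q=44
  result=34, q=14

Final answer: 34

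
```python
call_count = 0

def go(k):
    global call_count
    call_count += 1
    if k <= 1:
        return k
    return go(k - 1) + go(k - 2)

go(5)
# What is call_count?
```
Call trace (a repeated sub-call is expanded the first time; later identical calls just restate its return value):
go(k=5)
  go(k=4)
    go(k=3)
      go(k=2)
        go(k=1)
        -> return 1
        go(k=0)
        -> return 0
      -> return 1
      go(k=1)
      -> return 1
    -> return 2
    go(k=2) -> return 1  (same call as traced above)
  -> return 3
  go(k=3) -> return 2  (same call as traced above)
-> return 5

call_count is incremented once per call, so count the calls in each subtree. Let C(k) = number of calls made by go(k).
C(0) = C(1) = 1 (base case, no recursion); C(k) = 1 + C(k - 1) + C(k - 2) otherwise.
C(2) = 1 + C(1) + C(0) = 1 + 1 + 1 = 3
C(3) = 1 + C(2) + C(1) = 1 + 3 + 1 = 5
C(4) = 1 + C(3) + C(2) = 1 + 5 + 3 = 9
C(5) = 1 + C(4) + C(3) = 1 + 9 + 5 = 15
call_count = C(5) = 15

Final answer: 15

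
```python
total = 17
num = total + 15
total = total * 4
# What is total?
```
Trace:
  total=17
  total=17, num=32
  total=68, num=32

Final answer: 68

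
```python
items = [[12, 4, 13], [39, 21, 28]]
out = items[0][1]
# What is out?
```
Trace:
  items=[[12, 4, 13], [39, 21, 28]]
  items=[[12, 4, 13], [39, 21, 28]], out=4

Final answer: 4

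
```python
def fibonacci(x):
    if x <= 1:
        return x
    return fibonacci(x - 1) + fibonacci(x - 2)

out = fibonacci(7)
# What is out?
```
Call trace (a repeated sub-call is expanded the first time; later identical calls just restate its return value):
fibonacci(x=7)
  fibonacci(x=6)
    fibonacci(x=5)
      fibonacci(x=4)
        fibonacci(x=3)
          fibonacci(x=2)
            fibonacci(x=1)
            -> return 1
            fibonacci(x=0)
            -> return 0
          -> return 1
          fibonacci(x=1)
          -> return 1
        -> return 2
        fibonacci(x=2) -> return 1  (same call as traced above)
      -> return 3
      fibonacci(x=3) -> return 2  (same call as traced above)
    -> return 5
    fibonacci(x=4) -> return 3  (same call as traced above)
  -> return 8
  fibonacci(x=5) -> return 5  (same call as traced above)
-> return 13

Final answer: 13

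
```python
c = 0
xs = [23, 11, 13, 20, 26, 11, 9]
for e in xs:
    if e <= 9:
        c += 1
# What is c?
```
Trace:
  c=0
  c=0, e=23
  c=0, e=11
  c=0, e=13
  c=0, e=20
  c=0, e=26
  c=0, e=11
  c=1, e=9

Final answer: 1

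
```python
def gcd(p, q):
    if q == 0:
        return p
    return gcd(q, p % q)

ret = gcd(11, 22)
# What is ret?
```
Call trace:
gcd(p=11, q=22)
  gcd(p=22, q=11)
    gcd(p=11, q=0)
    -> return 11
  -> return 11
-> return 11

Final answer: 11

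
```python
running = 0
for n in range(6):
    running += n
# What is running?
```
Trace:
  running=0
  running=0, n=0
  running=1, n=1
  running=3, n=2
  running=6, n=3
  running=10, n=4
  running=15, n=5

Final answer: 15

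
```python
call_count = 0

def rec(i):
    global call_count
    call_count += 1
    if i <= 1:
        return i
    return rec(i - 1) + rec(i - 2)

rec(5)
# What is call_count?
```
Call trace (a repeated sub-call is expanded the first time; later identical calls just restate its return value):
rec(i=5)
  rec(i=4)
    rec(i=3)
      rec(i=2)
        rec(i=1)
        -> return 1
        rec(i=0)
        -> return 0
      -> return 1
      rec(i=1)
      -> return 1
    -> return 2
    rec(i=2) -> return 1  (same call as traced above)
  -> return 3
  rec(i=3) -> return 2  (same call as traced above)
-> return 5

call_count is incremented once per call, so count the calls in each subtree. Let C(i) = number of calls made by rec(i).
C(0) = C(1) = 1 (base case, no recursion); C(i) = 1 + C(i - 1) + C(i - 2) otherwise.
C(2) = 1 + C(1) + C(0) = 1 + 1 + 1 = 3
C(3) = 1 + C(2) + C(1) = 1 + 3 + 1 = 5
C(4) = 1 + C(3) + C(2) = 1 + 5 + 3 = 9
C(5) = 1 + C(4) + C(3) = 1 + 9 + 5 = 15
call_count = C(5) = 15

Final answer: 15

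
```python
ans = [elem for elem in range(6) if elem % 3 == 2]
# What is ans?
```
Trace:
  elem=0
  elem=1
  elem=2
  elem=3
  elem=4
  elem=5
  ans=[2, 5]

Final answer: [2, 5]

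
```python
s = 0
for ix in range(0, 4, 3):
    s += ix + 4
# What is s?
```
Trace:
  s=0
  s=4, ix=0
  s=11, ix=3

Final answer: 11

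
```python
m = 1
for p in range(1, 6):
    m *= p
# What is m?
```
Trace:
  m=1
  m=1, p=1
  m=2, p=2
  m=6, p=3
  m=24, p=4
  m=120, p=5

Final answer: 120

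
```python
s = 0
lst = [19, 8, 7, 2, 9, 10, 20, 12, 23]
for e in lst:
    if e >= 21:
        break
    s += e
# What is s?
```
Trace:
  s=0
  s=19, e=19
  s=27, e=8
  s=34, e=7
  s=36, e=2
  s=45, e=9
  s=55, e=10
  s=75, e=20
  s=87, e=12
  s=87, e=23

Final answer: 87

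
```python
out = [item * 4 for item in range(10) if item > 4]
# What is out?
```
Trace:
  item=0
  item=1
  item=2
  item=3
  item=4
  item=5
  item=6
  item=7
  item=8
  item=9
  out=[20, 24, 28, 32, 36]

Final answer: [20, 24, 28, 32, 36]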